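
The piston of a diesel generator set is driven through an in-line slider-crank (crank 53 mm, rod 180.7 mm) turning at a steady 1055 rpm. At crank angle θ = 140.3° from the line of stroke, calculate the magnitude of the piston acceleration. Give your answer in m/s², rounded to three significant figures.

ω = 2π·1055/60 = 110.5 rad/s
x(θ) = r cosθ + √(L² − r² sin²θ); with ω constant, a = ω²·d²x/dθ².
d²x/dθ² = −r cosθ − r²(cos2θ)/√u − r⁴ sin²2θ/(4u^{3/2}),  u = L² − r² sin²θ = 0.0315063 m².
Substituting r = 0.053 m, L = 0.1807 m, θ = 140.3°: d²x/dθ² = +0.037526 m.
a = ω²·d²x/dθ² = (110.5)²·(+0.037526) = +458.03 m/s²;  |a| = 458.03 m/s².

458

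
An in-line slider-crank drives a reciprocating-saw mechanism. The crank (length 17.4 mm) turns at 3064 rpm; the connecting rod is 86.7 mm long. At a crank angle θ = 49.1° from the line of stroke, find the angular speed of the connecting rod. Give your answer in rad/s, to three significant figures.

ω = 320.9 rad/s (converted from 3064 rpm).
The rod makes angle φ with the slider axis where L sinφ = r sinθ; differentiating, L cosφ·φ̇ = r ω cosθ.
L cosφ = √(L² − r² sin²θ) = 0.085697 m.
|ω_rod| = r ω |cosθ| / √(L² − r² sin²θ) = 0.0174·320.9·0.65474/0.085697 = 42.655 rad/s.

42.7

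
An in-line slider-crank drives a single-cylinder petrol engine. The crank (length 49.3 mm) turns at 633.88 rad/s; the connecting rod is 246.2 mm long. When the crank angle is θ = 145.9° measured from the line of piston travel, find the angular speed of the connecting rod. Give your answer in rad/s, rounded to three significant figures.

106

ω = 633.9 rad/s
The rod makes angle φ with the slider axis where L sinφ = r sinθ; differentiating, L cosφ·φ̇ = r ω cosθ.
L cosφ = √(L² − r² sin²θ) = 0.24464 m.
|ω_rod| = r ω |cosθ| / √(L² − r² sin²θ) = 0.0493·633.9·0.82806/0.24464 = 105.77 rad/s.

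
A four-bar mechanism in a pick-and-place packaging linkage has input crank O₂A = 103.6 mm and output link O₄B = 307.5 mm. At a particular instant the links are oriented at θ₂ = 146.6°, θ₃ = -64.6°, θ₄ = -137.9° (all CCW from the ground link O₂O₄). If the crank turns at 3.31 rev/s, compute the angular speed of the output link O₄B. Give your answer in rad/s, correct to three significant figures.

ω₂ = 20.8 rad/s (from 3.31 rev/s).
Differentiating the loop-closure r₂e^{iθ₂}+r₃e^{iθ₃}=r₁+r₄e^{iθ₄} gives r₂ω₂e^{iθ₂}+r₃ω₃e^{iθ₃}=r₄ω₄e^{iθ₄}.
Eliminating the other unknown: ω₄ = r₂ω₂ sin(θ₂−θ₃) / [r₄ sin(θ₄−θ₃)].
Numerator sine = -0.51803; denominator sine = -0.95782.
Result = 0.1036·20.8·(-0.51803) / (0.3075·(-0.95782)) = +3.7896 rad/s; magnitude 3.7896 rad/s.

3.79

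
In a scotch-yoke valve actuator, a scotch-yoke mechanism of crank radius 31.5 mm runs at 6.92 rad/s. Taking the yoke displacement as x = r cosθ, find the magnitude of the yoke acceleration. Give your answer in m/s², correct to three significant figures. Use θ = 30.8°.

1.30

ω = 6.92 rad/s
x = r cosθ ⇒ ẍ = −rω² cosθ (ω constant).
|a| = rω²|cosθ| = 0.0315·(6.92)²·|cos 30.8°| = 1.2957 m/s².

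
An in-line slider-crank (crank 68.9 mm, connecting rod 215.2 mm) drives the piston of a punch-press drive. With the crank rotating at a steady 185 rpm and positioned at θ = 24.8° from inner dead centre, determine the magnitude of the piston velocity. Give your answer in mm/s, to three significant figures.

724

ω = 2π·185/60 = 19.37 rad/s
For an in-line slider-crank, x = r cosθ + √(L² − r² sin²θ), so v = −rω sinθ·[1 + r cosθ/√(L² − r² sin²θ)].
With r = 0.0689 m, L = 0.2152 m, θ = 24.8°: √(L² − r² sin²θ) = 0.21325 m.
v = −0.0689·19.37·0.41945·[1 + 0.0689·0.90778/0.21325] = -0.7241 m/s.
|v| = 0.7241 m/s = 724.1 mm/s.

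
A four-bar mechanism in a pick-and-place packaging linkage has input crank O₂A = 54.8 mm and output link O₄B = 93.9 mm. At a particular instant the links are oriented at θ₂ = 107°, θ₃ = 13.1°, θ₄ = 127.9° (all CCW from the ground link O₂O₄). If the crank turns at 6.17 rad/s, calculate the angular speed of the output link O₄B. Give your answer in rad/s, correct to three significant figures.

ω₂ = 6.17 rad/s
Differentiating the loop-closure r₂e^{iθ₂}+r₃e^{iθ₃}=r₁+r₄e^{iθ₄} gives r₂ω₂e^{iθ₂}+r₃ω₃e^{iθ₃}=r₄ω₄e^{iθ₄}.
Eliminating the other unknown: ω₄ = r₂ω₂ sin(θ₂−θ₃) / [r₄ sin(θ₄−θ₃)].
Numerator sine = +0.99768; denominator sine = +0.90778.
Result = 0.0548·6.17·(+0.99768) / (0.0939·(+0.90778)) = +3.9574 rad/s; magnitude 3.9574 rad/s.

3.96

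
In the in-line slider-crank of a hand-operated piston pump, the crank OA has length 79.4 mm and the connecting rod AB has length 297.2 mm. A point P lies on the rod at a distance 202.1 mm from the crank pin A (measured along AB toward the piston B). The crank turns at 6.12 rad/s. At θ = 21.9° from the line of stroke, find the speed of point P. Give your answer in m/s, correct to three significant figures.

ω = 6.12 rad/s.  Crank-pin speed |V_A| = rω = 0.48593 m/s, perpendicular to OA.
Rod angle: sinφ = −(r/L) sinθ ⇒ φ = -5.719°; ω_rod = −rω cosθ/√(L²−r²sin²θ) = -1.5246 rad/s.
V_P = V_A + ω_rod × AP, with AP = 0.2021 m along the rod.
Components: V_Px = −rω sinθ − a·ω_rod·sinφ = -0.21195 m/s;  V_Py = rω cosθ + a·ω_rod·cosφ = +0.14427 m/s.
|V_P| = √(V_Px² + V_Py²) = 0.25639 m/s.

0.256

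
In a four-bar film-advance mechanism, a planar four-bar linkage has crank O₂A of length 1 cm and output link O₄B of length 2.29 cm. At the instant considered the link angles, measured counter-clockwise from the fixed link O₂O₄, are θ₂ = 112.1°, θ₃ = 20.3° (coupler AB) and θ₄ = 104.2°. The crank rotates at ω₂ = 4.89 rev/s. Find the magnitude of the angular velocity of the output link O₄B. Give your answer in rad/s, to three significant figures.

13.5

ω₂ = 30.72 rad/s (from 4.89 rev/s).
Differentiating the loop-closure r₂e^{iθ₂}+r₃e^{iθ₃}=r₁+r₄e^{iθ₄} gives r₂ω₂e^{iθ₂}+r₃ω₃e^{iθ₃}=r₄ω₄e^{iθ₄}.
Eliminating the other unknown: ω₄ = r₂ω₂ sin(θ₂−θ₃) / [r₄ sin(θ₄−θ₃)].
Numerator sine = +0.99951; denominator sine = +0.99434.
Result = 0.01·30.72·(+0.99951) / (0.0229·(+0.99434)) = +13.487 rad/s; magnitude 13.487 rad/s.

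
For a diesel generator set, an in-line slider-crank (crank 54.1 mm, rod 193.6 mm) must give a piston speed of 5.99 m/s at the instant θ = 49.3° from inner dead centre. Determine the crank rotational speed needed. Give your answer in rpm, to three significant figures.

1180

For an in-line slider-crank, |v_piston| = rω|sinθ|·[1 + r cosθ/√(L² − r² sin²θ)].
With r = 0.0541 m, L = 0.1936 m, θ = 49.3°: the bracketed kinematic factor |dx/dθ| = 0.048663 m.
ω = v/|dx/dθ| = 5.99/0.048663 = 123.09 rad/s.
N = 60ω/(2π) = 1175.4 rpm.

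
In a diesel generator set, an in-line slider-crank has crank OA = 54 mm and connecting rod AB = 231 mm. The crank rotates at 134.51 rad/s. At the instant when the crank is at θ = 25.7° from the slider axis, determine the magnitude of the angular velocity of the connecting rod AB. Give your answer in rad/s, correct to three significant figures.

ω = 134.5 rad/s
The rod makes angle φ with the slider axis where L sinφ = r sinθ; differentiating, L cosφ·φ̇ = r ω cosθ.
L cosφ = √(L² − r² sin²θ) = 0.22981 m.
|ω_rod| = r ω |cosθ| / √(L² − r² sin²θ) = 0.054·134.5·0.90108/0.22981 = 28.48 rad/s.

28.5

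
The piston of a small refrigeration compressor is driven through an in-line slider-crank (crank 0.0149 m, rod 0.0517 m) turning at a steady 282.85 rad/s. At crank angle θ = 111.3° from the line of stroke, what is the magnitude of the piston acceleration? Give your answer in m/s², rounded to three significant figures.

692

ω = 282.9 rad/s
x(θ) = r cosθ + √(L² − r² sin²θ); with ω constant, a = ω²·d²x/dθ².
d²x/dθ² = −r cosθ − r²(cos2θ)/√u − r⁴ sin²2θ/(4u^{3/2}),  u = L² − r² sin²θ = 0.00248017 m².
Substituting r = 0.0149 m, L = 0.0517 m, θ = 111.3°: d²x/dθ² = +0.0086482 m.
a = ω²·d²x/dθ² = (282.9)²·(+0.0086482) = +691.89 m/s²;  |a| = 691.89 m/s².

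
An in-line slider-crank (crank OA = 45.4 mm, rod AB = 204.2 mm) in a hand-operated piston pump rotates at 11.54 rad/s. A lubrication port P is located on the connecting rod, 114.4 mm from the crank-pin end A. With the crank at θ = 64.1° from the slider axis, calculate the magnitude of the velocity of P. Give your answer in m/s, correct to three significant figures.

ω = 11.54 rad/s.  Crank-pin speed |V_A| = rω = 0.52392 m/s, perpendicular to OA.
Rod angle: sinφ = −(r/L) sinθ ⇒ φ = -11.537°; ω_rod = −rω cosθ/√(L²−r²sin²θ) = -1.1438 rad/s.
V_P = V_A + ω_rod × AP, with AP = 0.1144 m along the rod.
Components: V_Px = −rω sinθ − a·ω_rod·sinφ = -0.49746 m/s;  V_Py = rω cosθ + a·ω_rod·cosφ = +0.10064 m/s.
|V_P| = √(V_Px² + V_Py²) = 0.50754 m/s.

0.508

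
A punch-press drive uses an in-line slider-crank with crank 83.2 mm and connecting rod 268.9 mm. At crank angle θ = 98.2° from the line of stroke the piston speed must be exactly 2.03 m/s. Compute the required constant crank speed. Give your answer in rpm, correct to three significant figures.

247

For an in-line slider-crank, |v_piston| = rω|sinθ|·[1 + r cosθ/√(L² − r² sin²θ)].
With r = 0.0832 m, L = 0.2689 m, θ = 98.2°: the bracketed kinematic factor |dx/dθ| = 0.078532 m.
ω = v/|dx/dθ| = 2.03/0.078532 = 25.849 rad/s.
N = 60ω/(2π) = 246.84 rpm.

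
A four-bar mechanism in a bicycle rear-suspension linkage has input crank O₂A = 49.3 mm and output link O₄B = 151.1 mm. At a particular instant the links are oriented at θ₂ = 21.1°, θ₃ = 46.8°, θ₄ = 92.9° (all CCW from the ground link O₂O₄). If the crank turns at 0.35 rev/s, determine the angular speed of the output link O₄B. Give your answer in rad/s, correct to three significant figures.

0.432

ω₂ = 2.199 rad/s (from 0.35 rev/s).
Differentiating the loop-closure r₂e^{iθ₂}+r₃e^{iθ₃}=r₁+r₄e^{iθ₄} gives r₂ω₂e^{iθ₂}+r₃ω₃e^{iθ₃}=r₄ω₄e^{iθ₄}.
Eliminating the other unknown: ω₄ = r₂ω₂ sin(θ₂−θ₃) / [r₄ sin(θ₄−θ₃)].
Numerator sine = -0.43366; denominator sine = +0.72055.
Result = 0.0493·2.199·(-0.43366) / (0.1511·(+0.72055)) = -0.43183 rad/s; magnitude 0.43183 rad/s.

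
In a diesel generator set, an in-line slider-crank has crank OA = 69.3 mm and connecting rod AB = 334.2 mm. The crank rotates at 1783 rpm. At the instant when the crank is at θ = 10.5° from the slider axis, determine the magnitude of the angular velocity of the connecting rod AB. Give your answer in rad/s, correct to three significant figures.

38.1

ω = 186.7 rad/s (converted from 1783 rpm).
The rod makes angle φ with the slider axis where L sinφ = r sinθ; differentiating, L cosφ·φ̇ = r ω cosθ.
L cosφ = √(L² − r² sin²θ) = 0.33396 m.
|ω_rod| = r ω |cosθ| / √(L² − r² sin²θ) = 0.0693·186.7·0.98325/0.33396 = 38.096 rad/s.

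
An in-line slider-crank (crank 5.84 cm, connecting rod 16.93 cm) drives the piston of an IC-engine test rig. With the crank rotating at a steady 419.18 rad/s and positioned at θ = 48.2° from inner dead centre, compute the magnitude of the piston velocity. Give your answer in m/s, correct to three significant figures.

ω = 419.2 rad/s
For an in-line slider-crank, x = r cosθ + √(L² − r² sin²θ), so v = −rω sinθ·[1 + r cosθ/√(L² − r² sin²θ)].
With r = 0.0584 m, L = 0.1693 m, θ = 48.2°: √(L² − r² sin²θ) = 0.16361 m.
v = −0.0584·419.2·0.74548·[1 + 0.0584·0.66653/0.16361] = -22.591 m/s.
|v| = 22.591 m/s.

22.6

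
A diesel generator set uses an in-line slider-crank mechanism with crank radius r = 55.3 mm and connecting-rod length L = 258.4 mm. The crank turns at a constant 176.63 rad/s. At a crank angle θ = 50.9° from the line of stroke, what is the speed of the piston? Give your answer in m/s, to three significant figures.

ω = 176.6 rad/s
For an in-line slider-crank, x = r cosθ + √(L² − r² sin²θ), so v = −rω sinθ·[1 + r cosθ/√(L² − r² sin²θ)].
With r = 0.0553 m, L = 0.2584 m, θ = 50.9°: √(L² − r² sin²θ) = 0.25481 m.
v = −0.0553·176.6·0.77605·[1 + 0.0553·0.63068/0.25481] = -8.6176 m/s.
|v| = 8.6176 m/s.

8.62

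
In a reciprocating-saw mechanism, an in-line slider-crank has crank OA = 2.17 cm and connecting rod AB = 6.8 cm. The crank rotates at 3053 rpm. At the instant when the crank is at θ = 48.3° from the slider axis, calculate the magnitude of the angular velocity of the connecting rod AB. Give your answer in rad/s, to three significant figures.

ω = 319.7 rad/s (converted from 3053 rpm).
The rod makes angle φ with the slider axis where L sinφ = r sinθ; differentiating, L cosφ·φ̇ = r ω cosθ.
L cosφ = √(L² − r² sin²θ) = 0.066042 m.
|ω_rod| = r ω |cosθ| / √(L² − r² sin²θ) = 0.0217·319.7·0.66523/0.066042 = 69.883 rad/s.

69.9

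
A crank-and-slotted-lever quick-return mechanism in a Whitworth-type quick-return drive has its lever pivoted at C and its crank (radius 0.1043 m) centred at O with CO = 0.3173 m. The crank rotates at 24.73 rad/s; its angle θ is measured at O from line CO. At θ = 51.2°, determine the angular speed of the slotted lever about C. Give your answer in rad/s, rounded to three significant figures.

ω = 24.73 rad/s
Crank pin A relative to C: A = (d + r cosθ, r sinθ); lever angle φ = atan2(r sinθ, d + r cosθ).
Differentiating tanφ: φ̇ = rω(d cosθ + r)/(d² + r² + 2dr cosθ).
d² + r² + 2dr cosθ = |CA|² = 0.153032 m²;  d cosθ + r = +0.30312 m.
|ω_lever| = |0.1043·24.73·+0.30312| / 0.153032 = 5.1091 rad/s.

5.11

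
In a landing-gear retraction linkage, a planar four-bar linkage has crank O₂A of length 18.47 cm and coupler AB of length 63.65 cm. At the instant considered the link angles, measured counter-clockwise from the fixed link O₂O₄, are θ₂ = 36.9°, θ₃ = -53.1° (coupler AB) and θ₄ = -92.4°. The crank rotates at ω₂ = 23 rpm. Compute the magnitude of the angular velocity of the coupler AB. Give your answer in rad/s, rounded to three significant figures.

0.854

ω₂ = 2.409 rad/s (from 23 rpm).
Differentiating the loop-closure r₂e^{iθ₂}+r₃e^{iθ₃}=r₁+r₄e^{iθ₄} gives r₂ω₂e^{iθ₂}+r₃ω₃e^{iθ₃}=r₄ω₄e^{iθ₄}.
Eliminating the other unknown: ω₃ = r₂ω₂ sin(θ₄−θ₂) / [r₃ sin(θ₃−θ₄)].
Numerator sine = -0.77384; denominator sine = +0.63338.
Result = 0.1847·2.409·(-0.77384) / (0.6365·(+0.63338)) = -0.85391 rad/s; magnitude 0.85391 rad/s.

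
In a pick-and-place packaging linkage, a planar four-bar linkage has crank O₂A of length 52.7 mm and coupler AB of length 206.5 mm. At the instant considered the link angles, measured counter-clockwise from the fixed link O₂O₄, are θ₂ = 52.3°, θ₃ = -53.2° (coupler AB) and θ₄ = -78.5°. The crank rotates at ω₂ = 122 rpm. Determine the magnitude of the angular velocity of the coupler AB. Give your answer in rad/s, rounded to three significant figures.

5.78

ω₂ = 12.78 rad/s (from 122 rpm).
Differentiating the loop-closure r₂e^{iθ₂}+r₃e^{iθ₃}=r₁+r₄e^{iθ₄} gives r₂ω₂e^{iθ₂}+r₃ω₃e^{iθ₃}=r₄ω₄e^{iθ₄}.
Eliminating the other unknown: ω₃ = r₂ω₂ sin(θ₄−θ₂) / [r₃ sin(θ₃−θ₄)].
Numerator sine = -0.75700; denominator sine = +0.42736.
Result = 0.0527·12.78·(-0.75700) / (0.2065·(+0.42736)) = -5.7754 rad/s; magnitude 5.7754 rad/s.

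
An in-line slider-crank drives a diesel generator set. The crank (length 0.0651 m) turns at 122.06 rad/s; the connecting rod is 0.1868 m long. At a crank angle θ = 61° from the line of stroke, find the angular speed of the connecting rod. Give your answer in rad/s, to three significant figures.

ω = 122.1 rad/s
The rod makes angle φ with the slider axis where L sinφ = r sinθ; differentiating, L cosφ·φ̇ = r ω cosθ.
L cosφ = √(L² − r² sin²θ) = 0.17791 m.
|ω_rod| = r ω |cosθ| / √(L² − r² sin²θ) = 0.0651·122.1·0.48481/0.17791 = 21.653 rad/s.

21.7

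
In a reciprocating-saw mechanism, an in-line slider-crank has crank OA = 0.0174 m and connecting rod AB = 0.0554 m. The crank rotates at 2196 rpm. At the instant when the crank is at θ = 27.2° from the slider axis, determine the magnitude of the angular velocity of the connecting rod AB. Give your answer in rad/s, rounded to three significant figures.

64.9

ω = 230 rad/s (converted from 2196 rpm).
The rod makes angle φ with the slider axis where L sinφ = r sinθ; differentiating, L cosφ·φ̇ = r ω cosθ.
L cosφ = √(L² − r² sin²θ) = 0.054826 m.
|ω_rod| = r ω |cosθ| / √(L² − r² sin²θ) = 0.0174·230·0.88942/0.054826 = 64.912 rad/s.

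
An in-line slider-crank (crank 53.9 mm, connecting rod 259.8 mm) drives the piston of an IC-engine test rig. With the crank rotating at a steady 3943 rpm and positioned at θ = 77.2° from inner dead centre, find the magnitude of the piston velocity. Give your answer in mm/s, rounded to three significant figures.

22700

ω = 2π·3943/60 = 412.9 rad/s
For an in-line slider-crank, x = r cosθ + √(L² − r² sin²θ), so v = −rω sinθ·[1 + r cosθ/√(L² − r² sin²θ)].
With r = 0.0539 m, L = 0.2598 m, θ = 77.2°: √(L² − r² sin²θ) = 0.25443 m.
v = −0.0539·412.9·0.97515·[1 + 0.0539·0.22155/0.25443] = -22.721 m/s.
|v| = 22.721 m/s = 22721 mm/s.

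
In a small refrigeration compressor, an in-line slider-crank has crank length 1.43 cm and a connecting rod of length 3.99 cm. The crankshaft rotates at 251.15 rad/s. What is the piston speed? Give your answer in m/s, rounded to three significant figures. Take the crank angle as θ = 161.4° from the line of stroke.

ω = 251.2 rad/s
For an in-line slider-crank, x = r cosθ + √(L² − r² sin²θ), so v = −rω sinθ·[1 + r cosθ/√(L² − r² sin²θ)].
With r = 0.0143 m, L = 0.0399 m, θ = 161.4°: √(L² − r² sin²θ) = 0.039638 m.
v = −0.0143·251.2·0.31896·[1 + 0.0143·-0.94777/0.039638] = -0.75385 m/s.
|v| = 0.75385 m/s.

0.754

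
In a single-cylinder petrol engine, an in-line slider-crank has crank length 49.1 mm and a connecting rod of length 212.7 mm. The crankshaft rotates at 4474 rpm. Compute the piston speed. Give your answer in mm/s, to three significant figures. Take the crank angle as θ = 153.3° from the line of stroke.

ω = 2π·4474/60 = 468.5 rad/s
For an in-line slider-crank, x = r cosθ + √(L² − r² sin²θ), so v = −rω sinθ·[1 + r cosθ/√(L² − r² sin²θ)].
With r = 0.0491 m, L = 0.2127 m, θ = 153.3°: √(L² − r² sin²θ) = 0.21155 m.
v = −0.0491·468.5·0.44932·[1 + 0.0491·-0.89337/0.21155] = -8.193 m/s.
|v| = 8.193 m/s = 8193 mm/s.

8190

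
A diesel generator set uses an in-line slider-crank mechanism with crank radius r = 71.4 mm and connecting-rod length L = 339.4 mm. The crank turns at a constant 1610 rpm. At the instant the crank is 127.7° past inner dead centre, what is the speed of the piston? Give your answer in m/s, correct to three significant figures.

ω = 2π·1610/60 = 168.6 rad/s
For an in-line slider-crank, x = r cosθ + √(L² − r² sin²θ), so v = −rω sinθ·[1 + r cosθ/√(L² − r² sin²θ)].
With r = 0.0714 m, L = 0.3394 m, θ = 127.7°: √(L² − r² sin²θ) = 0.33467 m.
v = −0.0714·168.6·0.79122·[1 + 0.0714·-0.61153/0.33467] = -8.282 m/s.
|v| = 8.282 m/s.

8.28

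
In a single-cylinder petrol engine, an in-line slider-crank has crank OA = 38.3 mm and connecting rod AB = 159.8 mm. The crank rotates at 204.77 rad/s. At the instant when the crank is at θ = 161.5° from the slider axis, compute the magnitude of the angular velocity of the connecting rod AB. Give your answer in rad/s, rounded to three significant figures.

46.7

ω = 204.8 rad/s
The rod makes angle φ with the slider axis where L sinφ = r sinθ; differentiating, L cosφ·φ̇ = r ω cosθ.
L cosφ = √(L² − r² sin²θ) = 0.15934 m.
|ω_rod| = r ω |cosθ| / √(L² − r² sin²θ) = 0.0383·204.8·0.94832/0.15934 = 46.677 rad/s.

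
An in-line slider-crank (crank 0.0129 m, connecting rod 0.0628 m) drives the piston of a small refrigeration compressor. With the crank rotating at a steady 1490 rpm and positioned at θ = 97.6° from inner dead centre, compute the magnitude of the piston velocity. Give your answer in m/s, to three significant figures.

ω = 2π·1490/60 = 156 rad/s
For an in-line slider-crank, x = r cosθ + √(L² − r² sin²θ), so v = −rω sinθ·[1 + r cosθ/√(L² − r² sin²θ)].
With r = 0.0129 m, L = 0.0628 m, θ = 97.6°: √(L² − r² sin²θ) = 0.061484 m.
v = −0.0129·156·0.99122·[1 + 0.0129·-0.13226/0.061484] = -1.9398 m/s.
|v| = 1.9398 m/s.

1.94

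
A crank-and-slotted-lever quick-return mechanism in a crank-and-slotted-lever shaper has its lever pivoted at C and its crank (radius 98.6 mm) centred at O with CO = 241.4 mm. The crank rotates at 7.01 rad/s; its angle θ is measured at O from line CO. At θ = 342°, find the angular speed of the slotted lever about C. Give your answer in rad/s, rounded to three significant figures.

ω = 7.01 rad/s
Crank pin A relative to C: A = (d + r cosθ, r sinθ); lever angle φ = atan2(r sinθ, d + r cosθ).
Differentiating tanφ: φ̇ = rω(d cosθ + r)/(d² + r² + 2dr cosθ).
d² + r² + 2dr cosθ = |CA|² = 0.11327 m²;  d cosθ + r = +0.32819 m.
|ω_lever| = |0.0986·7.01·+0.32819| / 0.11327 = 2.0026 rad/s.

2.00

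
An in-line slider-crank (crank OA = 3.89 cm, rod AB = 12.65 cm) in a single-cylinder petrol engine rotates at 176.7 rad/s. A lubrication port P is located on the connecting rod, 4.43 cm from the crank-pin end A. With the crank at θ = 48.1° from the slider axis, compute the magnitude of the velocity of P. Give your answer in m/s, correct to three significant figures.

ω = 176.7 rad/s.  Crank-pin speed |V_A| = rω = 6.8736 m/s, perpendicular to OA.
Rod angle: sinφ = −(r/L) sinθ ⇒ φ = -13.231°; ω_rod = −rω cosθ/√(L²−r²sin²θ) = -37.278 rad/s.
V_P = V_A + ω_rod × AP, with AP = 0.0443 m along the rod.
Components: V_Px = −rω sinθ − a·ω_rod·sinφ = -5.4941 m/s;  V_Py = rω cosθ + a·ω_rod·cosφ = +2.9829 m/s.
|V_P| = √(V_Px² + V_Py²) = 6.2516 m/s.

6.25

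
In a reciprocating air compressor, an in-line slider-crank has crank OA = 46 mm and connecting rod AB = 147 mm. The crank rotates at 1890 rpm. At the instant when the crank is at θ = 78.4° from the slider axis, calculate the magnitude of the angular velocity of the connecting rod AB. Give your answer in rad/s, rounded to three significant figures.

ω = 197.9 rad/s (converted from 1890 rpm).
The rod makes angle φ with the slider axis where L sinφ = r sinθ; differentiating, L cosφ·φ̇ = r ω cosθ.
L cosφ = √(L² − r² sin²θ) = 0.13992 m.
|ω_rod| = r ω |cosθ| / √(L² − r² sin²θ) = 0.046·197.9·0.20108/0.13992 = 13.083 rad/s.

13.1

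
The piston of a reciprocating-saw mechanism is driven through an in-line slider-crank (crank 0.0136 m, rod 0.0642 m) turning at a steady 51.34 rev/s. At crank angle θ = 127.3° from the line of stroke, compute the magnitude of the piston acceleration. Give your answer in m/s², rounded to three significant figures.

935

ω = 2π·51.3 = 322.6 rad/s
x(θ) = r cosθ + √(L² − r² sin²θ); with ω constant, a = ω²·d²x/dθ².
d²x/dθ² = −r cosθ − r²(cos2θ)/√u − r⁴ sin²2θ/(4u^{3/2}),  u = L² − r² sin²θ = 0.0040046 m².
Substituting r = 0.0136 m, L = 0.0642 m, θ = 127.3°: d²x/dθ² = +0.0089862 m.
a = ω²·d²x/dθ² = (322.6)²·(+0.0089862) = +935.08 m/s²;  |a| = 935.08 m/s².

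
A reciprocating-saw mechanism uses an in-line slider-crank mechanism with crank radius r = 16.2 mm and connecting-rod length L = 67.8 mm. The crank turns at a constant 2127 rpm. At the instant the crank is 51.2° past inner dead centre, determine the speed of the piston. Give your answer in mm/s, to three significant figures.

3240

ω = 2π·2127/60 = 222.7 rad/s
For an in-line slider-crank, x = r cosθ + √(L² − r² sin²θ), so v = −rω sinθ·[1 + r cosθ/√(L² − r² sin²θ)].
With r = 0.0162 m, L = 0.0678 m, θ = 51.2°: √(L² − r² sin²θ) = 0.066614 m.
v = −0.0162·222.7·0.77934·[1 + 0.0162·0.62660/0.066614] = -3.2407 m/s.
|v| = 3.2407 m/s = 3240.7 mm/s.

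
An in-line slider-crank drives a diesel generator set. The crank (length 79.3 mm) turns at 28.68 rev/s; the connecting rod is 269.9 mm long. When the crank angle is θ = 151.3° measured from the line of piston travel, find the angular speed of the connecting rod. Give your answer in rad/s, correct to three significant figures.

46.9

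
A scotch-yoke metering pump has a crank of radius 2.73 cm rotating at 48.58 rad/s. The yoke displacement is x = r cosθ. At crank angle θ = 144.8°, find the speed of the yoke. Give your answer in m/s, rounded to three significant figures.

0.764

ω = 48.58 rad/s
x = r cosθ ⇒ ẋ = −rω sinθ.
|v| = rω|sinθ| = 0.0273·48.58·|sin 144.8°| = 0.76448 m/s.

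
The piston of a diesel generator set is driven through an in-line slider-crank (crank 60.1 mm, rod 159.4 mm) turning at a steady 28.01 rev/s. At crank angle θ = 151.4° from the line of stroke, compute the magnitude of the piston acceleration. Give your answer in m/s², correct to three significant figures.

1230

ω = 2π·28 = 176 rad/s
x(θ) = r cosθ + √(L² − r² sin²θ); with ω constant, a = ω²·d²x/dθ².
d²x/dθ² = −r cosθ − r²(cos2θ)/√u − r⁴ sin²2θ/(4u^{3/2}),  u = L² − r² sin²θ = 0.0245807 m².
Substituting r = 0.0601 m, L = 0.1594 m, θ = 151.4°: d²x/dθ² = +0.039689 m.
a = ω²·d²x/dθ² = (176)²·(+0.039689) = +1229.3 m/s²;  |a| = 1229.3 m/s².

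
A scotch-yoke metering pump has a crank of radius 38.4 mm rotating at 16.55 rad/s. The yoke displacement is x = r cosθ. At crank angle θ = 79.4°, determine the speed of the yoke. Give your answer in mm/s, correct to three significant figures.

625

ω = 16.55 rad/s
x = r cosθ ⇒ ẋ = −rω sinθ.
|v| = rω|sinθ| = 0.0384·16.55·|sin 79.4°| = 0.62468 m/s = 624.68 mm/s.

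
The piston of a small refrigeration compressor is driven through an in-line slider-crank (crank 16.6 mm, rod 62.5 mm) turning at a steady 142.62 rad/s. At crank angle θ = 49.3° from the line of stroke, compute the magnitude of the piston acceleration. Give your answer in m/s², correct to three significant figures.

ω = 142.6 rad/s
x(θ) = r cosθ + √(L² − r² sin²θ); with ω constant, a = ω²·d²x/dθ².
d²x/dθ² = −r cosθ − r²(cos2θ)/√u − r⁴ sin²2θ/(4u^{3/2}),  u = L² − r² sin²θ = 0.00374787 m².
Substituting r = 0.0166 m, L = 0.0625 m, θ = 49.3°: d²x/dθ² = -0.010233 m.
a = ω²·d²x/dθ² = (142.6)²·(-0.010233) = -208.14 m/s²;  |a| = 208.14 m/s².

208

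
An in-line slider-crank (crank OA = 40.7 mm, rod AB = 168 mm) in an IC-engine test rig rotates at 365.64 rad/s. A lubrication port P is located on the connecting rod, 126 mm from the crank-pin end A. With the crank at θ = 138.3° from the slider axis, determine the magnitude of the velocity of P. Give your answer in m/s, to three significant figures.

ω = 365.6 rad/s.  Crank-pin speed |V_A| = rω = 14.882 m/s, perpendicular to OA.
Rod angle: sinφ = −(r/L) sinθ ⇒ φ = -9.274°; ω_rod = −rω cosθ/√(L²−r²sin²θ) = +67.014 rad/s.
V_P = V_A + ω_rod × AP, with AP = 0.126 m along the rod.
Components: V_Px = −rω sinθ − a·ω_rod·sinφ = -8.5389 m/s;  V_Py = rω cosθ + a·ω_rod·cosφ = -2.7778 m/s.
|V_P| = √(V_Px² + V_Py²) = 8.9793 m/s.

8.98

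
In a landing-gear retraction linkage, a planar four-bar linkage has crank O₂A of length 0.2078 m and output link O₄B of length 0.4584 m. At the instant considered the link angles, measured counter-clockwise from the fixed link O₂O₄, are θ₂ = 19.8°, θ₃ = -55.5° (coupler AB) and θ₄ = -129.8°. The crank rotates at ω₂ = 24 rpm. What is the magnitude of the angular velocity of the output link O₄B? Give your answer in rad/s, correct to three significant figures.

ω₂ = 2.513 rad/s (from 24 rpm).
Differentiating the loop-closure r₂e^{iθ₂}+r₃e^{iθ₃}=r₁+r₄e^{iθ₄} gives r₂ω₂e^{iθ₂}+r₃ω₃e^{iθ₃}=r₄ω₄e^{iθ₄}.
Eliminating the other unknown: ω₄ = r₂ω₂ sin(θ₂−θ₃) / [r₄ sin(θ₄−θ₃)].
Numerator sine = +0.96727; denominator sine = -0.96269.
Result = 0.2078·2.513·(+0.96727) / (0.4584·(-0.96269)) = -1.1447 rad/s; magnitude 1.1447 rad/s.

1.14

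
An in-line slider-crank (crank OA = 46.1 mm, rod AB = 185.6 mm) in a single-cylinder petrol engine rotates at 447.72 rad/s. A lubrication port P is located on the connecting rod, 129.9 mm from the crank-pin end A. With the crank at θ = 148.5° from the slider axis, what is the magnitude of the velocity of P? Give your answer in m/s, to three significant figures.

10.6

ω = 447.7 rad/s.  Crank-pin speed |V_A| = rω = 20.64 m/s, perpendicular to OA.
Rod angle: sinφ = −(r/L) sinθ ⇒ φ = -7.457°; ω_rod = −rω cosθ/√(L²−r²sin²θ) = +95.628 rad/s.
V_P = V_A + ω_rod × AP, with AP = 0.1299 m along the rod.
Components: V_Px = −rω sinθ − a·ω_rod·sinφ = -9.1722 m/s;  V_Py = rω cosθ + a·ω_rod·cosφ = -5.2814 m/s.
|V_P| = √(V_Px² + V_Py²) = 10.584 m/s.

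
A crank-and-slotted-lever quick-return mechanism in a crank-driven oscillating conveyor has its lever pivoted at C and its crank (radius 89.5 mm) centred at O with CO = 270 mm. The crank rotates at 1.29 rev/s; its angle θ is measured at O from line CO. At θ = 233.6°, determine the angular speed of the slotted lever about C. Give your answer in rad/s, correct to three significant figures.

ω = 8.105 rad/s (from 1.29 rev/s).
Crank pin A relative to C: A = (d + r cosθ, r sinθ); lever angle φ = atan2(r sinθ, d + r cosθ).
Differentiating tanφ: φ̇ = rω(d cosθ + r)/(d² + r² + 2dr cosθ).
d² + r² + 2dr cosθ = |CA|² = 0.0522303 m²;  d cosθ + r = -0.070723 m.
|ω_lever| = |0.0895·8.105·-0.070723| / 0.0522303 = 0.98227 rad/s.

0.982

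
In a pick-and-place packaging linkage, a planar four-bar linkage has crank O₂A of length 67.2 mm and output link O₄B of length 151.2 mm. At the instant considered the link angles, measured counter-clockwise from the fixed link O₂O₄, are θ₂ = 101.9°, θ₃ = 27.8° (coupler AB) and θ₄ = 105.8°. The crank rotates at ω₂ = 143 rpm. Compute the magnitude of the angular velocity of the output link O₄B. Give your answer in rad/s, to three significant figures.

6.54

ω₂ = 14.97 rad/s (from 143 rpm).
Differentiating the loop-closure r₂e^{iθ₂}+r₃e^{iθ₃}=r₁+r₄e^{iθ₄} gives r₂ω₂e^{iθ₂}+r₃ω₃e^{iθ₃}=r₄ω₄e^{iθ₄}.
Eliminating the other unknown: ω₄ = r₂ω₂ sin(θ₂−θ₃) / [r₄ sin(θ₄−θ₃)].
Numerator sine = +0.96174; denominator sine = +0.97815.
Result = 0.0672·14.97·(+0.96174) / (0.1512·(+0.97815)) = +6.5439 rad/s; magnitude 6.5439 rad/s.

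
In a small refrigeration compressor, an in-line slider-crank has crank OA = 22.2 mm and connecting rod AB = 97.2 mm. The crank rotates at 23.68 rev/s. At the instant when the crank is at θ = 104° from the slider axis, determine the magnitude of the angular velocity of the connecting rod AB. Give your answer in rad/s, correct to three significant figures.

ω = 148.8 rad/s (converted from 23.68 rev/s).
The rod makes angle φ with the slider axis where L sinφ = r sinθ; differentiating, L cosφ·φ̇ = r ω cosθ.
L cosφ = √(L² − r² sin²θ) = 0.094783 m.
|ω_rod| = r ω |cosθ| / √(L² − r² sin²θ) = 0.0222·148.8·0.24192/0.094783 = 8.4306 rad/s.

8.43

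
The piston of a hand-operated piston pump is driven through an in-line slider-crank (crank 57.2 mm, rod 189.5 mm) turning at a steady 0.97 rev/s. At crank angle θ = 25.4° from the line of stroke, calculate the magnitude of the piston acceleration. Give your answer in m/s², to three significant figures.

ω = 2π·0.97 = 6.095 rad/s
x(θ) = r cosθ + √(L² − r² sin²θ); with ω constant, a = ω²·d²x/dθ².
d²x/dθ² = −r cosθ − r²(cos2θ)/√u − r⁴ sin²2θ/(4u^{3/2}),  u = L² − r² sin²θ = 0.0353083 m².
Substituting r = 0.0572 m, L = 0.1895 m, θ = 25.4°: d²x/dθ² = -0.062918 m.
a = ω²·d²x/dθ² = (6.095)²·(-0.062918) = -2.3371 m/s²;  |a| = 2.3371 m/s².

2.34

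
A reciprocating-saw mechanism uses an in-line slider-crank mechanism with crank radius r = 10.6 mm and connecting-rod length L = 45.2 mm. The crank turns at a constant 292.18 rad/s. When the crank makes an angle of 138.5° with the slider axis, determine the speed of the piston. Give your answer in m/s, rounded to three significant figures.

ω = 292.2 rad/s
For an in-line slider-crank, x = r cosθ + √(L² − r² sin²θ), so v = −rω sinθ·[1 + r cosθ/√(L² − r² sin²θ)].
With r = 0.0106 m, L = 0.0452 m, θ = 138.5°: √(L² − r² sin²θ) = 0.044651 m.
v = −0.0106·292.2·0.66262·[1 + 0.0106·-0.74896/0.044651] = -1.6873 m/s.
|v| = 1.6873 m/s.

1.69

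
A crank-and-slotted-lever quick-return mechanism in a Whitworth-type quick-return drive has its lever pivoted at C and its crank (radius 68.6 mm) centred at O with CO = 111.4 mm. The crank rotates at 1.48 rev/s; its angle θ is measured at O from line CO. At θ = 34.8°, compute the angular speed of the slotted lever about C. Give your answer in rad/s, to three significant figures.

ω = 9.299 rad/s (from 1.48 rev/s).
Crank pin A relative to C: A = (d + r cosθ, r sinθ); lever angle φ = atan2(r sinθ, d + r cosθ).
Differentiating tanφ: φ̇ = rω(d cosθ + r)/(d² + r² + 2dr cosθ).
d² + r² + 2dr cosθ = |CA|² = 0.0296664 m²;  d cosθ + r = +0.16008 m.
|ω_lever| = |0.0686·9.299·+0.16008| / 0.0296664 = 3.4421 rad/s.

3.44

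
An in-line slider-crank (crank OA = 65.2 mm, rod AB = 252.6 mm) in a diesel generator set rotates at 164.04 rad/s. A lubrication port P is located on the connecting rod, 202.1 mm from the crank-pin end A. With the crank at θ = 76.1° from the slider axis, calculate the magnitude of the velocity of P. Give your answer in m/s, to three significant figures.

ω = 164 rad/s.  Crank-pin speed |V_A| = rω = 10.695 m/s, perpendicular to OA.
Rod angle: sinφ = −(r/L) sinθ ⇒ φ = -14.510°; ω_rod = −rω cosθ/√(L²−r²sin²θ) = -10.507 rad/s.
V_P = V_A + ω_rod × AP, with AP = 0.2021 m along the rod.
Components: V_Px = −rω sinθ − a·ω_rod·sinφ = -10.914 m/s;  V_Py = rω cosθ + a·ω_rod·cosφ = +0.51366 m/s.
|V_P| = √(V_Px² + V_Py²) = 10.926 m/s.

10.9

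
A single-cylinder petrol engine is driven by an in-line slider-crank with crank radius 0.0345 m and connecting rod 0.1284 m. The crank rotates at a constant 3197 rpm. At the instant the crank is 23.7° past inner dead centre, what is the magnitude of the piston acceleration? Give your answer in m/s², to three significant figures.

4260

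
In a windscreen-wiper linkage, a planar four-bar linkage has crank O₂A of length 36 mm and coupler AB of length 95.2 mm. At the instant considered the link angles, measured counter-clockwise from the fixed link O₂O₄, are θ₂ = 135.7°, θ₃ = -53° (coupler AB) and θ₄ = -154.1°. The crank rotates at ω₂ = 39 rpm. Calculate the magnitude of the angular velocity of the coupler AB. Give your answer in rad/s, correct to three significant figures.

ω₂ = 4.084 rad/s (from 39 rpm).
Differentiating the loop-closure r₂e^{iθ₂}+r₃e^{iθ₃}=r₁+r₄e^{iθ₄} gives r₂ω₂e^{iθ₂}+r₃ω₃e^{iθ₃}=r₄ω₄e^{iθ₄}.
Eliminating the other unknown: ω₃ = r₂ω₂ sin(θ₄−θ₂) / [r₃ sin(θ₃−θ₄)].
Numerator sine = +0.94088; denominator sine = +0.98129.
Result = 0.036·4.084·(+0.94088) / (0.0952·(+0.98129)) = +1.4808 rad/s; magnitude 1.4808 rad/s.

1.48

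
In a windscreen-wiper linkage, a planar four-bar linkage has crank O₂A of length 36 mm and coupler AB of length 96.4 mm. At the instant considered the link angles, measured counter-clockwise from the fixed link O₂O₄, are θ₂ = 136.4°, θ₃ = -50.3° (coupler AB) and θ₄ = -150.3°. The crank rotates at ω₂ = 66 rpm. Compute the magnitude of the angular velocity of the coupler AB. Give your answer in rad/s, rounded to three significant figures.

2.51

ω₂ = 6.912 rad/s (from 66 rpm).
Differentiating the loop-closure r₂e^{iθ₂}+r₃e^{iθ₃}=r₁+r₄e^{iθ₄} gives r₂ω₂e^{iθ₂}+r₃ω₃e^{iθ₃}=r₄ω₄e^{iθ₄}.
Eliminating the other unknown: ω₃ = r₂ω₂ sin(θ₄−θ₂) / [r₃ sin(θ₃−θ₄)].
Numerator sine = +0.95782; denominator sine = +0.98481.
Result = 0.036·6.912·(+0.95782) / (0.0964·(+0.98481)) = +2.5103 rad/s; magnitude 2.5103 rad/s.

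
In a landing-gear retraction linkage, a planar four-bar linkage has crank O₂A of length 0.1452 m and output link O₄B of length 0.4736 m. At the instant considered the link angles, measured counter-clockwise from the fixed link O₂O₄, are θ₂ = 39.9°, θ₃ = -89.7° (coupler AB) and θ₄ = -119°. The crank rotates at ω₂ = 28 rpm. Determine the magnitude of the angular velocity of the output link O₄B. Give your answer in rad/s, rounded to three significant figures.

1.42

ω₂ = 2.932 rad/s (from 28 rpm).
Differentiating the loop-closure r₂e^{iθ₂}+r₃e^{iθ₃}=r₁+r₄e^{iθ₄} gives r₂ω₂e^{iθ₂}+r₃ω₃e^{iθ₃}=r₄ω₄e^{iθ₄}.
Eliminating the other unknown: ω₄ = r₂ω₂ sin(θ₂−θ₃) / [r₄ sin(θ₄−θ₃)].
Numerator sine = +0.77051; denominator sine = -0.48938.
Result = 0.1452·2.932·(+0.77051) / (0.4736·(-0.48938)) = -1.4154 rad/s; magnitude 1.4154 rad/s.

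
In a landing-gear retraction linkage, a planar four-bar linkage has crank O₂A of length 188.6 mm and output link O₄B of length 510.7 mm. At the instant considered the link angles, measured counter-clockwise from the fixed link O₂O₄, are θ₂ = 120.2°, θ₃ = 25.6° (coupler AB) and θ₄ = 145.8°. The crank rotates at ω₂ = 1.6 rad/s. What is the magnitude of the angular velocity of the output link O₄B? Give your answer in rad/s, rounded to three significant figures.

0.681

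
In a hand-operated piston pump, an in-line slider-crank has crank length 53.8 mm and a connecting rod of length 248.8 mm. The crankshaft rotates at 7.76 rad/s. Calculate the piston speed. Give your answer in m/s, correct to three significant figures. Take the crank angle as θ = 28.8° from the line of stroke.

ω = 7.76 rad/s
For an in-line slider-crank, x = r cosθ + √(L² − r² sin²θ), so v = −rω sinθ·[1 + r cosθ/√(L² − r² sin²θ)].
With r = 0.0538 m, L = 0.2488 m, θ = 28.8°: √(L² − r² sin²θ) = 0.24745 m.
v = −0.0538·7.76·0.48175·[1 + 0.0538·0.87631/0.24745] = -0.23945 m/s.
|v| = 0.23945 m/s.

0.239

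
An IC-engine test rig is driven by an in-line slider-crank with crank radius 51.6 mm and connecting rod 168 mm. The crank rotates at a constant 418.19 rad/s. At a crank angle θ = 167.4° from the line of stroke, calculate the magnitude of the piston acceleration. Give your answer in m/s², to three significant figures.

6280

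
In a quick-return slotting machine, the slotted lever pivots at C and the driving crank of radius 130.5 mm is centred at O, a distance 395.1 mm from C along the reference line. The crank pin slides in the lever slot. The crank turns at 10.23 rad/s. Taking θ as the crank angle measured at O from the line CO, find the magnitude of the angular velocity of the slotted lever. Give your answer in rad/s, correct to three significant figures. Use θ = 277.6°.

ω = 10.23 rad/s
Crank pin A relative to C: A = (d + r cosθ, r sinθ); lever angle φ = atan2(r sinθ, d + r cosθ).
Differentiating tanφ: φ̇ = rω(d cosθ + r)/(d² + r² + 2dr cosθ).
d² + r² + 2dr cosθ = |CA|² = 0.186773 m²;  d cosθ + r = +0.18275 m.
|ω_lever| = |0.1305·10.23·+0.18275| / 0.186773 = 1.3063 rad/s.

1.31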